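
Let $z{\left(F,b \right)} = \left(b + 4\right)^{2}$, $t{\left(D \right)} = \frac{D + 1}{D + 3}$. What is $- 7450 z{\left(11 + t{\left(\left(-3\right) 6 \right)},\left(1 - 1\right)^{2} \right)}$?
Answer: $-119200$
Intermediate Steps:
$t{\left(D \right)} = \frac{1 + D}{3 + D}$
$z{\left(F,b \right)} = \left(4 + b\right)^{2}$
$- 7450 z{\left(11 + t{\left(\left(-3\right) 6 \right)},\left(1 - 1\right)^{2} \right)} = - 7450 \left(4 + \left(1 - 1\right)^{2}\right)^{2} = - 7450 \left(4 + 0^{2}\right)^{2} = - 7450 \left(4 + 0\right)^{2} = - 7450 \cdot 4^{2} = \left(-7450\right) 16 = -119200$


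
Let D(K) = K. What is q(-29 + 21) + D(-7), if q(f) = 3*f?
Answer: -31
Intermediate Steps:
q(-29 + 21) + D(-7) = 3*(-29 + 21) - 7 = 3*(-8) - 7 = -24 - 7 = -31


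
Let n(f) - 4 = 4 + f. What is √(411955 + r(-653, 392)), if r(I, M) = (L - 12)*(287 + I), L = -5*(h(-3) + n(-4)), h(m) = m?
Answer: √418177 ≈ 646.67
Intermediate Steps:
n(f) = 8 + f (n(f) = 4 + (4 + f) = 8 + f)
L = -5 (L = -5*(-3 + (8 - 4)) = -5*(-3 + 4) = -5*1 = -5)
r(I, M) = -4879 - 17*I (r(I, M) = (-5 - 12)*(287 + I) = -17*(287 + I) = -4879 - 17*I)
√(411955 + r(-653, 392)) = √(411955 + (-4879 - 17*(-653))) = √(411955 + (-4879 + 11101)) = √(411955 + 6222) = √418177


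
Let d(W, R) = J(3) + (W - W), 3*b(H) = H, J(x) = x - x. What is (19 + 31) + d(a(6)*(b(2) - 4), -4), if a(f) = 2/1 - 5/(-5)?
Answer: 50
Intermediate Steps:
a(f) = 3 (a(f) = 2*1 - 5*(-⅕) = 2 + 1 = 3)
J(x) = 0
b(H) = H/3
d(W, R) = 0 (d(W, R) = 0 + (W - W) = 0 + 0 = 0)
(19 + 31) + d(a(6)*(b(2) - 4), -4) = (19 + 31) + 0 = 50 + 0 = 50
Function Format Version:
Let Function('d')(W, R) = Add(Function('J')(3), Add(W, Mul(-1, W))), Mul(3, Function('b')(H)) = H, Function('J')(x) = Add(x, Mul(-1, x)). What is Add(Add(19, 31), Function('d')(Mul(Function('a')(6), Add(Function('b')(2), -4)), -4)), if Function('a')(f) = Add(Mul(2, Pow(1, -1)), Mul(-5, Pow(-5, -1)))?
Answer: 50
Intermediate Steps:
Function('a')(f) = 3 (Function('a')(f) = Add(Mul(2, 1), Mul(-5, Rational(-1, 5))) = Add(2, 1) = 3)
Function('J')(x) = 0
Function('b')(H) = Mul(Rational(1, 3), H)
Function('d')(W, R) = 0 (Function('d')(W, R) = Add(0, Add(W, Mul(-1, W))) = Add(0, 0) = 0)
Add(Add(19, 31), Function('d')(Mul(Function('a')(6), Add(Function('b')(2), -4)), -4)) = Add(Add(19, 31), 0) = Add(50, 0) = 50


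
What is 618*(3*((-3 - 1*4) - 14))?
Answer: -38934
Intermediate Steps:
618*(3*((-3 - 1*4) - 14)) = 618*(3*((-3 - 4) - 14)) = 618*(3*(-7 - 14)) = 618*(3*(-21)) = 618*(-63) = -38934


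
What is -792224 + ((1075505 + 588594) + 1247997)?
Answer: 2119872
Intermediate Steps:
-792224 + ((1075505 + 588594) + 1247997) = -792224 + (1664099 + 1247997) = -792224 + 2912096 = 2119872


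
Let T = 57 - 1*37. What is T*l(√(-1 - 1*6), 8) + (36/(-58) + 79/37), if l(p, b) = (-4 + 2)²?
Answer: 87465/1073 ≈ 81.514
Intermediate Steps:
T = 20 (T = 57 - 37 = 20)
l(p, b) = 4 (l(p, b) = (-2)² = 4)
T*l(√(-1 - 1*6), 8) + (36/(-58) + 79/37) = 20*4 + (36/(-58) + 79/37) = 80 + (36*(-1/58) + 79*(1/37)) = 80 + (-18/29 + 79/37) = 80 + 1625/1073 = 87465/1073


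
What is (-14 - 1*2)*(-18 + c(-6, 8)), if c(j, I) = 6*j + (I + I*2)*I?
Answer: -2208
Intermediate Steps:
c(j, I) = 3*I² + 6*j (c(j, I) = 6*j + (I + 2*I)*I = 6*j + (3*I)*I = 6*j + 3*I² = 3*I² + 6*j)
(-14 - 1*2)*(-18 + c(-6, 8)) = (-14 - 1*2)*(-18 + (3*8² + 6*(-6))) = (-14 - 2)*(-18 + (3*64 - 36)) = -16*(-18 + (192 - 36)) = -16*(-18 + 156) = -16*138 = -2208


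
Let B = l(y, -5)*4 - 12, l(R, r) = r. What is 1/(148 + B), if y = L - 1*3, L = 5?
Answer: 1/116 ≈ 0.0086207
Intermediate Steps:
y = 2 (y = 5 - 1*3 = 5 - 3 = 2)
B = -32 (B = -5*4 - 12 = -20 - 12 = -32)
1/(148 + B) = 1/(148 - 32) = 1/116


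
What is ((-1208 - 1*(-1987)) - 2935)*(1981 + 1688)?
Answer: -7910364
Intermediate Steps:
((-1208 - 1*(-1987)) - 2935)*(1981 + 1688) = ((-1208 + 1987) - 2935)*3669 = (779 - 2935)*3669 = -2156*3669 = -7910364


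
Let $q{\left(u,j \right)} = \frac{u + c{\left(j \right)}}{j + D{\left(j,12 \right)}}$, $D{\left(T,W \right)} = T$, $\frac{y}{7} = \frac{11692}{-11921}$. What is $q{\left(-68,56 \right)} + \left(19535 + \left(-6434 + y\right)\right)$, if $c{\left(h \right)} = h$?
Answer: $\frac{624375599}{47684} \approx 13094.0$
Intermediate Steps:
$y = - \frac{11692}{1703}$ ($y = 7 \frac{11692}{-11921} = 7 \cdot 11692 \left(- \frac{1}{11921}\right) = 7 \left(- \frac{11692}{11921}\right) = - \frac{11692}{1703} \approx -6.8655$)
$q{\left(u,j \right)} = \frac{j + u}{2 j}$ ($q{\left(u,j \right)} = \frac{u + j}{j + j} = \frac{j + u}{2 j}$)
$q{\left(-68,56 \right)} + \left(19535 + \left(-6434 + y\right)\right) = \frac{56 - 68}{2 \cdot 56} + \left(19535 - \frac{10968794}{1703}\right) = \frac{1}{2} \cdot \frac{1}{56} \left(-12\right) + \left(19535 - \frac{10968794}{1703}\right) = - \frac{3}{28} + \frac{22299311}{1703} = \frac{624375599}{47684}$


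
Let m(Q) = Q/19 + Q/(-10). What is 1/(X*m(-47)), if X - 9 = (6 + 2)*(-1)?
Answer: 190/423 ≈ 0.44917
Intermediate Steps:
m(Q) = -9*Q/190 (m(Q) = Q*(1/19) + Q*(-1/10) = Q/19 - Q/10 = -9*Q/190)
X = 1 (X = 9 + (6 + 2)*(-1) = 9 + 8*(-1) = 9 - 8 = 1)
1/(X*m(-47)) = 1/(1*(-9/190*(-47))) = 1/(1*(423/190)) = 1/(423/190) = 190/423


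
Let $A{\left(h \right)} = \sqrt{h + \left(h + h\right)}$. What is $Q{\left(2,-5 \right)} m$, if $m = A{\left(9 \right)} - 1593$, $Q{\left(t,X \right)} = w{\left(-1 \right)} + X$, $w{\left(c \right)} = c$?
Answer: $9558 - 18 \sqrt{3} \approx 9526.8$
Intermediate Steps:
$A{\left(h \right)} = \sqrt{3} \sqrt{h}$ ($A{\left(h \right)} = \sqrt{h + 2 h} = \sqrt{3 h} = \sqrt{3} \sqrt{h}$)
$Q{\left(t,X \right)} = -1 + X$
$m = -1593 + 3 \sqrt{3}$ ($m = \sqrt{3} \sqrt{9} - 1593 = \sqrt{3} \cdot 3 - 1593 = 3 \sqrt{3} - 1593 = -1593 + 3 \sqrt{3} \approx -1587.8$)
$Q{\left(2,-5 \right)} m = \left(-1 - 5\right) \left(-1593 + 3 \sqrt{3}\right) = - 6 \left(-1593 + 3 \sqrt{3}\right) = 9558 - 18 \sqrt{3}$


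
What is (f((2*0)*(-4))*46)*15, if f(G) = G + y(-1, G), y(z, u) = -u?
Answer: 0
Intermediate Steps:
f(G) = 0 (f(G) = G - G = 0)
(f((2*0)*(-4))*46)*15 = (0*46)*15 = 0*15 = 0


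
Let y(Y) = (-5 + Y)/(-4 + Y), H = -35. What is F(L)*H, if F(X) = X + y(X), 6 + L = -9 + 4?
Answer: 1043/3 ≈ 347.67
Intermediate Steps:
L = -11 (L = -6 + (-9 + 4) = -6 - 5 = -11)
y(Y) = (-5 + Y)/(-4 + Y)
F(X) = X + (-5 + X)/(-4 + X)
F(L)*H = ((-5 - 11 - 11*(-4 - 11))/(-4 - 11))*(-35) = ((-5 - 11 - 11*(-15))/(-15))*(-35) = -(-5 - 11 + 165)/15*(-35) = -1/15*149*(-35) = -149/15*(-35) = 1043/3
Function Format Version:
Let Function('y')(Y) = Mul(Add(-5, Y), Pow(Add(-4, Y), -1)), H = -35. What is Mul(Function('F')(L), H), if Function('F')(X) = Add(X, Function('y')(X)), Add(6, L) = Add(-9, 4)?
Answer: Rational(1043, 3) ≈ 347.67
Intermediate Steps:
L = -11 (L = Add(-6, Add(-9, 4)) = Add(-6, -5) = -11)
Function('y')(Y) = Mul(Pow(Add(-4, Y), -1), Add(-5, Y))
Function('F')(X) = Add(X, Mul(Pow(Add(-4, X), -1), Add(-5, X)))
Mul(Function('F')(L), H) = Mul(Mul(Pow(Add(-4, -11), -1), Add(-5, -11, Mul(-11, Add(-4, -11)))), -35) = Mul(Mul(Pow(-15, -1), Add(-5, -11, Mul(-11, -15))), -35) = Mul(Mul(Rational(-1, 15), Add(-5, -11, 165)), -35) = Mul(Mul(Rational(-1, 15), 149), -35) = Mul(Rational(-149, 15), -35) = Rational(1043, 3)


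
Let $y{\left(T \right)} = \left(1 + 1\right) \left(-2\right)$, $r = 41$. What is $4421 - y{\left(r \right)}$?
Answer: $4425$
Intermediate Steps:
$y{\left(T \right)} = -4$ ($y{\left(T \right)} = 2 \left(-2\right) = -4$)
$4421 - y{\left(r \right)} = 4421 - -4 = 4421 + 4 = 4425$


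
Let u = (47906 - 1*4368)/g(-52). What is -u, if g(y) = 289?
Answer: -43538/289 ≈ -150.65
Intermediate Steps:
u = 43538/289 (u = (47906 - 1*4368)/289 = (47906 - 4368)*(1/289) = 43538*(1/289) = 43538/289 ≈ 150.65)
-u = -1*43538/289 = -43538/289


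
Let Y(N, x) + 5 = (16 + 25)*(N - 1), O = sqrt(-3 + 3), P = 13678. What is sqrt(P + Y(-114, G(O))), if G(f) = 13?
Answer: sqrt(8958) ≈ 94.647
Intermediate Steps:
O = 0 (O = sqrt(0) = 0)
Y(N, x) = -46 + 41*N (Y(N, x) = -5 + (16 + 25)*(N - 1) = -5 + 41*(-1 + N) = -5 + (-41 + 41*N) = -46 + 41*N)
sqrt(P + Y(-114, G(O))) = sqrt(13678 + (-46 + 41*(-114))) = sqrt(13678 + (-46 - 4674)) = sqrt(13678 - 4720) = sqrt(8958)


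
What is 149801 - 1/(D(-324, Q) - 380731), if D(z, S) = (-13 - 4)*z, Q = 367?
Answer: 56208780624/375223 ≈ 1.4980e+5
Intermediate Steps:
D(z, S) = -17*z
149801 - 1/(D(-324, Q) - 380731) = 149801 - 1/(-17*(-324) - 380731) = 149801 - 1/(5508 - 380731) = 149801 - 1/(-375223) = 149801 - 1*(-1/375223) = 149801 + 1/375223 = 56208780624/375223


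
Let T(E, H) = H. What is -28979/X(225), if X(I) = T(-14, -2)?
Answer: 28979/2 ≈ 14490.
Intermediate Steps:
X(I) = -2
-28979/X(225) = -28979/(-2) = -28979*(-½) = 28979/2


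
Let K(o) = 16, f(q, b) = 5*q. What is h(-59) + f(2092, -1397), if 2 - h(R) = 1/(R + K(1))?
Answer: 449867/43 ≈ 10462.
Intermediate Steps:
h(R) = 2 - 1/(16 + R) (h(R) = 2 - 1/(R + 16) = 2 - 1/(16 + R))
h(-59) + f(2092, -1397) = (31 + 2*(-59))/(16 - 59) + 5*2092 = (31 - 118)/(-43) + 10460 = -1/43*(-87) + 10460 = 87/43 + 10460 = 449867/43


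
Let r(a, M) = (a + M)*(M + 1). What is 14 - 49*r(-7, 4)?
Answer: 749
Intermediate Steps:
r(a, M) = (1 + M)*(M + a) (r(a, M) = (M + a)*(1 + M) = (1 + M)*(M + a))
14 - 49*r(-7, 4) = 14 - 49*(4 - 7 + 4² + 4*(-7)) = 14 - 49*(4 - 7 + 16 - 28) = 14 - 49*(-15) = 14 + 735 = 749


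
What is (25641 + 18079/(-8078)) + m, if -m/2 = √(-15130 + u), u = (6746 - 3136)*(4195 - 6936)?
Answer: 207109919/8078 - 4*I*√2477535 ≈ 25639.0 - 6296.1*I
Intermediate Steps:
u = -9895010 (u = 3610*(-2741) = -9895010)
m = -4*I*√2477535 (m = -2*√(-15130 - 9895010) = -4*I*√2477535 ≈ -6296.1*I)
(25641 + 18079/(-8078)) + m = (25641 + 18079/(-8078)) - 4*I*√2477535 = (25641 + 18079*(-1/8078)) - 4*I*√2477535 = (25641 - 18079/8078) - 4*I*√2477535 = 207109919/8078 - 4*I*√2477535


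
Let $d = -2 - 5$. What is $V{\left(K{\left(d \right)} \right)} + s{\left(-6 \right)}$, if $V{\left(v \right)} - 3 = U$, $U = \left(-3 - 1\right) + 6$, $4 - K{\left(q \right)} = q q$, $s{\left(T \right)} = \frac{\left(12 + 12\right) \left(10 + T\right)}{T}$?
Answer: $-11$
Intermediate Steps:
$d = -7$
$s{\left(T \right)} = \frac{240 + 24 T}{T}$ ($s{\left(T \right)} = \frac{24 \left(10 + T\right)}{T} = \frac{240 + 24 T}{T}$)
$K{\left(q \right)} = 4 - q^{2}$ ($K{\left(q \right)} = 4 - q q = 4 - q^{2}$)
$U = 2$ ($U = -4 + 6 = 2$)
$V{\left(v \right)} = 5$ ($V{\left(v \right)} = 3 + 2 = 5$)
$V{\left(K{\left(d \right)} \right)} + s{\left(-6 \right)} = 5 + \left(24 + \frac{240}{-6}\right) = 5 + \left(24 + 240 \left(- \frac{1}{6}\right)\right) = 5 + \left(24 - 40\right) = 5 - 16 = -11$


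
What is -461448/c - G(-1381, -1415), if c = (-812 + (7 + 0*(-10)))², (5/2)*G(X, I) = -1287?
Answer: 333141822/648025 ≈ 514.09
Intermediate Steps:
G(X, I) = -2574/5 (G(X, I) = (⅖)*(-1287) = -2574/5)
c = 648025 (c = (-812 + (7 + 0))² = (-812 + 7)² = (-805)² = 648025)
-461448/c - G(-1381, -1415) = -461448/648025 - 1*(-2574/5) = -461448*1/648025 + 2574/5 = -461448/648025 + 2574/5 = 333141822/648025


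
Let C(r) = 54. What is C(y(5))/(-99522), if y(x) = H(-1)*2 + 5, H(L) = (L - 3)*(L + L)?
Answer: -1/1843 ≈ -0.00054259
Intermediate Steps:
H(L) = 2*L*(-3 + L) (H(L) = (-3 + L)*(2*L) = 2*L*(-3 + L))
y(x) = 21 (y(x) = (2*(-1)*(-3 - 1))*2 + 5 = (2*(-1)*(-4))*2 + 5 = 8*2 + 5 = 16 + 5 = 21)
C(y(5))/(-99522) = 54/(-99522) = 54*(-1/99522) = -1/1843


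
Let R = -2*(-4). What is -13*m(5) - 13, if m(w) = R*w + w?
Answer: -598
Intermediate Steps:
R = 8
m(w) = 9*w (m(w) = 8*w + w = 9*w)
-13*m(5) - 13 = -117*5 - 13 = -13*45 - 13 = -585 - 13 = -598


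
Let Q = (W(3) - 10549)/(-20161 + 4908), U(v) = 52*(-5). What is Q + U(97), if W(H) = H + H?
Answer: -3955237/15253 ≈ -259.31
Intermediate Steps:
W(H) = 2*H
U(v) = -260
Q = 10543/15253 (Q = (2*3 - 10549)/(-20161 + 4908) = (6 - 10549)/(-15253) = -10543*(-1/15253) = 10543/15253 ≈ 0.69121)
Q + U(97) = 10543/15253 - 260 = -3955237/15253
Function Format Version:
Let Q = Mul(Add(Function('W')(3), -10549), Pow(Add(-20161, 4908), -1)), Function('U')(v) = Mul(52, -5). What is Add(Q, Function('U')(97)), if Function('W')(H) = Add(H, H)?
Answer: Rational(-3955237, 15253) ≈ -259.31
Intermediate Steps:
Function('W')(H) = Mul(2, H)
Function('U')(v) = -260
Q = Rational(10543, 15253) (Q = Mul(Add(Mul(2, 3), -10549), Pow(Add(-20161, 4908), -1)) = Mul(Add(6, -10549), Pow(-15253, -1)) = Mul(-10543, Rational(-1, 15253)) = Rational(10543, 15253) ≈ 0.69121)
Add(Q, Function('U')(97)) = Add(Rational(10543, 15253), -260) = Rational(-3955237, 15253)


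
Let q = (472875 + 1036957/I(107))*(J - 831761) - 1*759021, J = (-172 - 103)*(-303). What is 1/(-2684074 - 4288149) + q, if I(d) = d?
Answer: -269443379181835094884/746027861 ≈ -3.6117e+11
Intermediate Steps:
J = 83325 (J = -275*(-303) = 83325)
q = -38645261228999/107 (q = (472875 + 1036957/107)*(83325 - 831761) - 1*759021 = (472875 + 1036957*(1/107))*(-748436) - 759021 = (472875 + 1036957/107)*(-748436) - 759021 = (51634582/107)*(-748436) - 759021 = -38645180013752/107 - 759021 = -38645261228999/107 ≈ -3.6117e+11)
1/(-2684074 - 4288149) + q = 1/(-2684074 - 4288149) - 38645261228999/107 = 1/(-6972223) - 38645261228999/107 = -1/6972223 - 38645261228999/107 = -269443379181835094884/746027861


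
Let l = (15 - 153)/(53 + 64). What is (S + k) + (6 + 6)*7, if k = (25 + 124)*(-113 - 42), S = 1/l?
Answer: -1058545/46 ≈ -23012.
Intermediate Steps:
l = -46/39 (l = -138/117 = -138*1/117 = -46/39 ≈ -1.1795)
S = -39/46 (S = 1/(-46/39) = -39/46 ≈ -0.84783)
k = -23095 (k = 149*(-155) = -23095)
(S + k) + (6 + 6)*7 = (-39/46 - 23095) + (6 + 6)*7 = -1062409/46 + 12*7 = -1062409/46 + 84 = -1058545/46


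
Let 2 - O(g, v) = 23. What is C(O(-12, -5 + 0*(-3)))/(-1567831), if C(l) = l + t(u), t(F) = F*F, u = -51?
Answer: -2580/1567831 ≈ -0.0016456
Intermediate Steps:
t(F) = F²
O(g, v) = -21 (O(g, v) = 2 - 1*23 = 2 - 23 = -21)
C(l) = 2601 + l (C(l) = l + (-51)² = l + 2601 = 2601 + l)
C(O(-12, -5 + 0*(-3)))/(-1567831) = (2601 - 21)/(-1567831) = 2580*(-1/1567831) = -2580/1567831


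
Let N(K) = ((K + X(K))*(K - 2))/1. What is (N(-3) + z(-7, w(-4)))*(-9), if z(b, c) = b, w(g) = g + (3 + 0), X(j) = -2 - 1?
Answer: -207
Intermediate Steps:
X(j) = -3
w(g) = 3 + g (w(g) = g + 3 = 3 + g)
N(K) = (-3 + K)*(-2 + K) (N(K) = ((K - 3)*(K - 2))/1 = ((-3 + K)*(-2 + K))*1 = (-3 + K)*(-2 + K))
(N(-3) + z(-7, w(-4)))*(-9) = ((6 + (-3)**2 - 5*(-3)) - 7)*(-9) = ((6 + 9 + 15) - 7)*(-9) = (30 - 7)*(-9) = 23*(-9) = -207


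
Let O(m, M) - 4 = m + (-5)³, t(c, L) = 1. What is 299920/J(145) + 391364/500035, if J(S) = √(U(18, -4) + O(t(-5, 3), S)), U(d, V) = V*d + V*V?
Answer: 391364/500035 - 74980*I*√11/11 ≈ 0.78267 - 22607.0*I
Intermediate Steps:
O(m, M) = -121 + m (O(m, M) = 4 + (m + (-5)³) = 4 + (m - 125) = 4 + (-125 + m) = -121 + m)
U(d, V) = V² + V*d (U(d, V) = V*d + V² = V² + V*d)
J(S) = 4*I*√11 (J(S) = √(-4*(-4 + 18) + (-121 + 1)) = √(-4*14 - 120) = √(-56 - 120) = √(-176) = 4*I*√11)
299920/J(145) + 391364/500035 = 299920/((4*I*√11)) + 391364/500035 = 299920*(-I*√11/44) + 391364*(1/500035) = -74980*I*√11/11 + 391364/500035 = 391364/500035 - 74980*I*√11/11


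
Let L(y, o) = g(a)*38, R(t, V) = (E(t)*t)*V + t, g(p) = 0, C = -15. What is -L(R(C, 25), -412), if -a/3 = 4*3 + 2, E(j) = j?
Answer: 0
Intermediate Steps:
a = -42 (a = -3*(4*3 + 2) = -3*(12 + 2) = -3*14 = -42)
R(t, V) = t + V*t² (R(t, V) = (t*t)*V + t = t²*V + t = V*t² + t = t + V*t²)
L(y, o) = 0 (L(y, o) = 0*38 = 0)
-L(R(C, 25), -412) = -1*0 = 0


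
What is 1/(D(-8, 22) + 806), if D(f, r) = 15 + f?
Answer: 1/813 ≈ 0.0012300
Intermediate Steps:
1/(D(-8, 22) + 806) = 1/((15 - 8) + 806) = 1/(7 + 806) = 1/813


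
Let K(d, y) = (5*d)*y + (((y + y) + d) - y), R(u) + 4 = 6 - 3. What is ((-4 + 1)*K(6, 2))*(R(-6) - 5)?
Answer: 1224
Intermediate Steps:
R(u) = -1 (R(u) = -4 + (6 - 3) = -4 + 3 = -1)
K(d, y) = d + y + 5*d*y (K(d, y) = 5*d*y + ((2*y + d) - y) = 5*d*y + ((d + 2*y) - y) = 5*d*y + (d + y) = d + y + 5*d*y)
((-4 + 1)*K(6, 2))*(R(-6) - 5) = ((-4 + 1)*(6 + 2 + 5*6*2))*(-1 - 5) = -3*(6 + 2 + 60)*(-6) = -3*68*(-6) = -204*(-6) = 1224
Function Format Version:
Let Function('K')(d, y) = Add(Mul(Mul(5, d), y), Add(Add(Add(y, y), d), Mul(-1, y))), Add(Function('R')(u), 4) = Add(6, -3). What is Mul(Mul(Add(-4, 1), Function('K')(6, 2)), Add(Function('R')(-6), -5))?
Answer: 1224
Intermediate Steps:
Function('R')(u) = -1 (Function('R')(u) = Add(-4, Add(6, -3)) = Add(-4, 3) = -1)
Function('K')(d, y) = Add(d, y, Mul(5, d, y)) (Function('K')(d, y) = Add(Mul(5, d, y), Add(Add(Mul(2, y), d), Mul(-1, y))) = Add(Mul(5, d, y), Add(Add(d, Mul(2, y)), Mul(-1, y))) = Add(Mul(5, d, y), Add(d, y)) = Add(d, y, Mul(5, d, y)))
Mul(Mul(Add(-4, 1), Function('K')(6, 2)), Add(Function('R')(-6), -5)) = Mul(Mul(Add(-4, 1), Add(6, 2, Mul(5, 6, 2))), Add(-1, -5)) = Mul(Mul(-3, Add(6, 2, 60)), -6) = Mul(Mul(-3, 68), -6) = Mul(-204, -6) = 1224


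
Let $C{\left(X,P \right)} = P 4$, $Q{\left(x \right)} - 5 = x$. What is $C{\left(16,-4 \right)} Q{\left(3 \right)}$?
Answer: $-128$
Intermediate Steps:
$Q{\left(x \right)} = 5 + x$
$C{\left(X,P \right)} = 4 P$
$C{\left(16,-4 \right)} Q{\left(3 \right)} = 4 \left(-4\right) \left(5 + 3\right) = \left(-16\right) 8 = -128$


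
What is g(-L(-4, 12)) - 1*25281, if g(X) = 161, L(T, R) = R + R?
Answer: -25120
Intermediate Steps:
L(T, R) = 2*R
g(-L(-4, 12)) - 1*25281 = 161 - 1*25281 = 161 - 25281 = -25120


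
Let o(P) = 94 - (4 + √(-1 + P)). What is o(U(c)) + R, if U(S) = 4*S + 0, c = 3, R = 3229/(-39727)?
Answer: 3572201/39727 - √11 ≈ 86.602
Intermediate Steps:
R = -3229/39727 (R = 3229*(-1/39727) = -3229/39727 ≈ -0.081280)
U(S) = 4*S
o(P) = 90 - √(-1 + P) (o(P) = 94 - (4 + √(-1 + P)) = 94 + (-4 - √(-1 + P)) = 90 - √(-1 + P))
o(U(c)) + R = (90 - √(-1 + 4*3)) - 3229/39727 = (90 - √(-1 + 12)) - 3229/39727 = (90 - √11) - 3229/39727 = 3572201/39727 - √11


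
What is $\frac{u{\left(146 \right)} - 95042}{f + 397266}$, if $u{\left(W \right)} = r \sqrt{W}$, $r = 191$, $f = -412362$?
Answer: $\frac{47521}{7548} - \frac{191 \sqrt{146}}{15096} \approx 6.143$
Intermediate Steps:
$u{\left(W \right)} = 191 \sqrt{W}$
$\frac{u{\left(146 \right)} - 95042}{f + 397266} = \frac{191 \sqrt{146} - 95042}{-412362 + 397266} = \frac{191 \sqrt{146} - 95042}{-15096} = \left(191 \sqrt{146} - 95042\right) \left(- \frac{1}{15096}\right) = \left(-95042 + 191 \sqrt{146}\right) \left(- \frac{1}{15096}\right) = \frac{47521}{7548} - \frac{191 \sqrt{146}}{15096}$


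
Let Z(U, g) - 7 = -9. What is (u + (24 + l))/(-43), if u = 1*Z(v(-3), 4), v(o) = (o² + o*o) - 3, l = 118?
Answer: -140/43 ≈ -3.2558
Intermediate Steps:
v(o) = -3 + 2*o² (v(o) = (o² + o²) - 3 = 2*o² - 3 = -3 + 2*o²)
Z(U, g) = -2 (Z(U, g) = 7 - 9 = -2)
u = -2 (u = 1*(-2) = -2)
(u + (24 + l))/(-43) = (-2 + (24 + 118))/(-43) = -(-2 + 142)/43 = -1/43*140 = -140/43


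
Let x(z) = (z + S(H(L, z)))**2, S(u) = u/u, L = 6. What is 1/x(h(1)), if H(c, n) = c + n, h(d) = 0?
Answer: 1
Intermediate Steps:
S(u) = 1
x(z) = (1 + z)**2 (x(z) = (z + 1)**2 = (1 + z)**2)
1/x(h(1)) = 1/((1 + 0)**2) = 1/(1**2) = 1/1 = 1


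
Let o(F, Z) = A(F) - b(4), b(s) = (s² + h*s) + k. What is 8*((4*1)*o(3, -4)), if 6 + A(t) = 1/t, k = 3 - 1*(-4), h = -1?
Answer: -2368/3 ≈ -789.33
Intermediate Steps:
k = 7 (k = 3 + 4 = 7)
b(s) = 7 + s² - s (b(s) = (s² - s) + 7 = 7 + s² - s)
A(t) = -6 + 1/t
o(F, Z) = -25 + 1/F (o(F, Z) = (-6 + 1/F) - (7 + 4² - 1*4) = (-6 + 1/F) - (7 + 16 - 4) = (-6 + 1/F) - 1*19 = (-6 + 1/F) - 19 = -25 + 1/F)
8*((4*1)*o(3, -4)) = 8*((4*1)*(-25 + 1/3)) = 8*(4*(-25 + ⅓)) = 8*(4*(-74/3)) = 8*(-296/3) = -2368/3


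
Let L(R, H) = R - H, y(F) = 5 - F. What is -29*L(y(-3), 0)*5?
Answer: -1160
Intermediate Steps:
-29*L(y(-3), 0)*5 = -29*((5 - 1*(-3)) - 1*0)*5 = -29*((5 + 3) + 0)*5 = -29*(8 + 0)*5 = -29*8*5 = -232*5 = -1160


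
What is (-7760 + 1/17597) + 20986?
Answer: 232737923/17597 ≈ 13226.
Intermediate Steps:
(-7760 + 1/17597) + 20986 = -136552719/17597 + 20986 = 232737923/17597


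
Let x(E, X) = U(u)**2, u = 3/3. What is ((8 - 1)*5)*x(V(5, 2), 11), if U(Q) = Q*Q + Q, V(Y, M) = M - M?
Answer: 140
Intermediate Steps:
u = 1 (u = 3*(1/3) = 1)
V(Y, M) = 0
U(Q) = Q + Q**2 (U(Q) = Q**2 + Q = Q + Q**2)
x(E, X) = 4 (x(E, X) = (1*(1 + 1))**2 = (1*2)**2 = 2**2 = 4)
((8 - 1)*5)*x(V(5, 2), 11) = ((8 - 1)*5)*4 = (7*5)*4 = 35*4 = 140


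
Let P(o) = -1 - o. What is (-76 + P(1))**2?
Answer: 6084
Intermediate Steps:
(-76 + P(1))**2 = (-76 + (-1 - 1*1))**2 = (-76 + (-1 - 1))**2 = (-76 - 2)**2 = (-78)**2 = 6084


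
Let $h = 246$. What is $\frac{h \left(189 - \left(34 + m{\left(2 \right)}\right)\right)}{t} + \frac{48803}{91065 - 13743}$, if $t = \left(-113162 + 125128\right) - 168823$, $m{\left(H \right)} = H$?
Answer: $\frac{4744846735}{12128496954} \approx 0.39121$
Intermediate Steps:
$t = -156857$ ($t = 11966 - 168823 = -156857$)
$\frac{h \left(189 - \left(34 + m{\left(2 \right)}\right)\right)}{t} + \frac{48803}{91065 - 13743} = \frac{246 \left(189 - 36\right)}{-156857} + \frac{48803}{91065 - 13743} = 246 \left(189 - 36\right) \left(- \frac{1}{156857}\right) + \frac{48803}{91065 - 13743} = 246 \left(189 - 36\right) \left(- \frac{1}{156857}\right) + \frac{48803}{77322} = 246 \cdot 153 \left(- \frac{1}{156857}\right) + 48803 \cdot \frac{1}{77322} = 37638 \left(- \frac{1}{156857}\right) + \frac{48803}{77322} = - \frac{37638}{156857} + \frac{48803}{77322} = \frac{4744846735}{12128496954}$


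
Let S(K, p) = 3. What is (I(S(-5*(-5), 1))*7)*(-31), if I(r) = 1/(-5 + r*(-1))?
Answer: 217/8 ≈ 27.125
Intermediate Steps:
I(r) = 1/(-5 - r)
(I(S(-5*(-5), 1))*7)*(-31) = (-1/(5 + 3)*7)*(-31) = (-1/8*7)*(-31) = (-1*⅛*7)*(-31) = -⅛*7*(-31) = -7/8*(-31) = 217/8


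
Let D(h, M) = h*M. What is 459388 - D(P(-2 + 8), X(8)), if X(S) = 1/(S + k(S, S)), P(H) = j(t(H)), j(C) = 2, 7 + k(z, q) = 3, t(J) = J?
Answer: 918775/2 ≈ 4.5939e+5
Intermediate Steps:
k(z, q) = -4 (k(z, q) = -7 + 3 = -4)
P(H) = 2
X(S) = 1/(-4 + S) (X(S) = 1/(S - 4) = 1/(-4 + S))
D(h, M) = M*h
459388 - D(P(-2 + 8), X(8)) = 459388 - 2/(-4 + 8) = 459388 - 2/4 = 459388 - 1*½ = 459388 - ½ = 918775/2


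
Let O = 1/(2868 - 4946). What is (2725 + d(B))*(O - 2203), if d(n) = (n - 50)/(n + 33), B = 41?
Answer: -923079227235/153772 ≈ -6.0029e+6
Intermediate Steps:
O = -1/2078 (O = 1/(-2078) = -1/2078 ≈ -0.00048123)
d(n) = (-50 + n)/(33 + n)
(2725 + d(B))*(O - 2203) = (2725 + (-50 + 41)/(33 + 41))*(-1/2078 - 2203) = (2725 - 9/74)*(-4577835/2078) = (201641/74)*(-4577835/2078) = -923079227235/153772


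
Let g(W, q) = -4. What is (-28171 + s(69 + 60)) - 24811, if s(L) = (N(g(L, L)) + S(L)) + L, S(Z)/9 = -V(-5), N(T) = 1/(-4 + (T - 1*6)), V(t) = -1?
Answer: -739817/14 ≈ -52844.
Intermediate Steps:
N(T) = 1/(-10 + T) (N(T) = 1/(-4 + (T - 6)) = 1/(-4 + (-6 + T)) = 1/(-10 + T))
S(Z) = 9 (S(Z) = 9*(-1*(-1)) = 9*1 = 9)
s(L) = 125/14 + L (s(L) = (1/(-10 - 4) + 9) + L = (1/(-14) + 9) + L = (-1/14 + 9) + L = 125/14 + L)
(-28171 + s(69 + 60)) - 24811 = (-28171 + (125/14 + (69 + 60))) - 24811 = (-28171 + (125/14 + 129)) - 24811 = (-28171 + 1931/14) - 24811 = -392463/14 - 24811 = -739817/14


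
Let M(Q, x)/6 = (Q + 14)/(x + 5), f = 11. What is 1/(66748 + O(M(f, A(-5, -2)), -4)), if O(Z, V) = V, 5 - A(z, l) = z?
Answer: 1/66744 ≈ 1.4983e-5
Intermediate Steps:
A(z, l) = 5 - z
M(Q, x) = 6*(14 + Q)/(5 + x) (M(Q, x) = 6*((Q + 14)/(x + 5)) = 6*((14 + Q)/(5 + x)) = 6*(14 + Q)/(5 + x))
1/(66748 + O(M(f, A(-5, -2)), -4)) = 1/(66748 - 4) = 1/66744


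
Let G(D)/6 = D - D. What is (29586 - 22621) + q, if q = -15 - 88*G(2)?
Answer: 6950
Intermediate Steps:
G(D) = 0 (G(D) = 6*(D - D) = 6*0 = 0)
q = -15 (q = -15 - 88*0 = -15 + 0 = -15)
(29586 - 22621) + q = (29586 - 22621) - 15 = 6965 - 15 = 6950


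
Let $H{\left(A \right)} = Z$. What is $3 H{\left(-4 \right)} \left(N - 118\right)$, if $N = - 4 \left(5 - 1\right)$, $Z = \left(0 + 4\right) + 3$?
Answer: $-2814$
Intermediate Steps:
$Z = 7$ ($Z = 4 + 3 = 7$)
$H{\left(A \right)} = 7$
$N = -16$ ($N = \left(-4\right) 4 = -16$)
$3 H{\left(-4 \right)} \left(N - 118\right) = 3 \cdot 7 \left(-16 - 118\right) = 21 \left(-134\right) = -2814$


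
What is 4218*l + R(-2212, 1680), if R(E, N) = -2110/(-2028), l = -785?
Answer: -3357484765/1014 ≈ -3.3111e+6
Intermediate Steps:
R(E, N) = 1055/1014 (R(E, N) = -2110*(-1/2028) = 1055/1014)
4218*l + R(-2212, 1680) = 4218*(-785) + 1055/1014 = -3311130 + 1055/1014 = -3357484765/1014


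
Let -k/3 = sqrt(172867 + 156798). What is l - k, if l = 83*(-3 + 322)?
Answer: 26477 + 3*sqrt(329665) ≈ 28200.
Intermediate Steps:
k = -3*sqrt(329665) (k = -3*sqrt(172867 + 156798) = -3*sqrt(329665) ≈ -1722.5)
l = 26477 (l = 83*319 = 26477)
l - k = 26477 - (-3)*sqrt(329665) = 26477 + 3*sqrt(329665)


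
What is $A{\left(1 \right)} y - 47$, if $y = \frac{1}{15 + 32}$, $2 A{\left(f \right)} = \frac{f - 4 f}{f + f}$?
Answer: $- \frac{8839}{188} \approx -47.016$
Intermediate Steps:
$A{\left(f \right)} = - \frac{3}{4}$ ($A{\left(f \right)} = \frac{\left(f - 4 f\right) \frac{1}{f + f}}{2} = \frac{- 3 f \frac{1}{2 f}}{2} = \frac{1}{2} \left(- \frac{3}{2}\right) = - \frac{3}{4}$)
$y = \frac{1}{47} \approx 0.021277$
$A{\left(1 \right)} y - 47 = \left(- \frac{3}{4}\right) \frac{1}{47} - 47 = - \frac{3}{188} - 47 = - \frac{8839}{188}$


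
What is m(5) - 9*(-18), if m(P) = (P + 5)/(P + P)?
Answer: 163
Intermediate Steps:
m(P) = (5 + P)/(2*P) (m(P) = (5 + P)/((2*P)) = (5 + P)*(1/(2*P)) = (5 + P)/(2*P))
m(5) - 9*(-18) = (1/2)*(5 + 5)/5 - 9*(-18) = (1/2)*(1/5)*10 + 162 = 1 + 162 = 163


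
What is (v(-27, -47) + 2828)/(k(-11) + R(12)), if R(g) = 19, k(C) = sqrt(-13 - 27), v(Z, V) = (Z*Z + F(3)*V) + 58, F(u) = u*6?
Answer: 52611/401 - 5538*I*sqrt(10)/401 ≈ 131.2 - 43.673*I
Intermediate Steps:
F(u) = 6*u
v(Z, V) = 58 + Z**2 + 18*V (v(Z, V) = (Z*Z + (6*3)*V) + 58 = (Z**2 + 18*V) + 58 = 58 + Z**2 + 18*V)
k(C) = 2*I*sqrt(10) (k(C) = sqrt(-40) = 2*I*sqrt(10))
(v(-27, -47) + 2828)/(k(-11) + R(12)) = ((58 + (-27)**2 + 18*(-47)) + 2828)/(2*I*sqrt(10) + 19) = ((58 + 729 - 846) + 2828)/(19 + 2*I*sqrt(10)) = (-59 + 2828)/(19 + 2*I*sqrt(10)) = 2769/(19 + 2*I*sqrt(10))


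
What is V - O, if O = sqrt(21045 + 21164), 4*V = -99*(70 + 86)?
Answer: -3861 - sqrt(42209) ≈ -4066.4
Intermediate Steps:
V = -3861 (V = (-99*(70 + 86))/4 = (-99*156)/4 = (1/4)*(-15444) = -3861)
O = sqrt(42209) ≈ 205.45
V - O = -3861 - sqrt(42209)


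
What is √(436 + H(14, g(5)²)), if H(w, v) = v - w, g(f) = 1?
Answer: 3*√47 ≈ 20.567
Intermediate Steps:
√(436 + H(14, g(5)²)) = √(436 + (1² - 1*14)) = √(436 + (1 - 14)) = √(436 - 13) = √423 = 3*√47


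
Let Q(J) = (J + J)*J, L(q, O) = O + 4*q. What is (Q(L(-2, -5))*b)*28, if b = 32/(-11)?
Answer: -302848/11 ≈ -27532.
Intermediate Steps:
Q(J) = 2*J**2 (Q(J) = (2*J)*J = 2*J**2)
b = -32/11 (b = 32*(-1/11) = -32/11 ≈ -2.9091)
(Q(L(-2, -5))*b)*28 = ((2*(-5 + 4*(-2))**2)*(-32/11))*28 = ((2*(-5 - 8)**2)*(-32/11))*28 = ((2*(-13)**2)*(-32/11))*28 = ((2*169)*(-32/11))*28 = (338*(-32/11))*28 = -10816/11*28 = -302848/11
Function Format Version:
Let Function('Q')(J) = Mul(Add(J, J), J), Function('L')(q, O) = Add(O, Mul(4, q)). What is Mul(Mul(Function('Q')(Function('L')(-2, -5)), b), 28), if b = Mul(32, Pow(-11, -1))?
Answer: Rational(-302848, 11) ≈ -27532.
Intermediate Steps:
Function('Q')(J) = Mul(2, Pow(J, 2)) (Function('Q')(J) = Mul(Mul(2, J), J) = Mul(2, Pow(J, 2)))
b = Rational(-32, 11) (b = Mul(32, Rational(-1, 11)) = Rational(-32, 11) ≈ -2.9091)
Mul(Mul(Function('Q')(Function('L')(-2, -5)), b), 28) = Mul(Mul(Mul(2, Pow(Add(-5, Mul(4, -2)), 2)), Rational(-32, 11)), 28) = Mul(Mul(Mul(2, Pow(Add(-5, -8), 2)), Rational(-32, 11)), 28) = Mul(Mul(Mul(2, Pow(-13, 2)), Rational(-32, 11)), 28) = Mul(Mul(Mul(2, 169), Rational(-32, 11)), 28) = Mul(Mul(338, Rational(-32, 11)), 28) = Mul(Rational(-10816, 11), 28) = Rational(-302848, 11)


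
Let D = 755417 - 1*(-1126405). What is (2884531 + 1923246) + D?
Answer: 6689599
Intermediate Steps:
D = 1881822 (D = 755417 + 1126405 = 1881822)
(2884531 + 1923246) + D = (2884531 + 1923246) + 1881822 = 4807777 + 1881822 = 6689599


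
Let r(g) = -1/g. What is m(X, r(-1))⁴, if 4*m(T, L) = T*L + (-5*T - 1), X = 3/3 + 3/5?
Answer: 1874161/160000 ≈ 11.714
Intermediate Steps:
X = 8/5 (X = 3*(⅓) + 3*(⅕) = 1 + ⅗ = 8/5 ≈ 1.6000)
m(T, L) = -¼ - 5*T/4 + L*T/4 (m(T, L) = (T*L + (-5*T - 1))/4 = (L*T + (-1 - 5*T))/4 = (-1 - 5*T + L*T)/4 = -¼ - 5*T/4 + L*T/4)
m(X, r(-1))⁴ = (-¼ - 5/4*8/5 + (¼)*(-1/(-1))*(8/5))⁴ = (-¼ - 2 + (¼)*(-1*(-1))*(8/5))⁴ = (-¼ - 2 + (¼)*1*(8/5))⁴ = (-¼ - 2 + ⅖)⁴ = (-37/20)⁴ = 1874161/160000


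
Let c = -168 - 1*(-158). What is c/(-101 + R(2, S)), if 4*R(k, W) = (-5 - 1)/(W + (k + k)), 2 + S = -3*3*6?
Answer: 1040/10501 ≈ 0.099038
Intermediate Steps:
S = -56 (S = -2 - 3*3*6 = -2 - 9*6 = -2 - 54 = -56)
R(k, W) = -3/(2*(W + 2*k)) (R(k, W) = ((-5 - 1)/(W + (k + k)))/4 = (-6/(W + 2*k))/4 = -3/(2*(W + 2*k)))
c = -10 (c = -168 + 158 = -10)
c/(-101 + R(2, S)) = -10/(-101 - 3/(2*(-56) + 4*2)) = -10/(-101 - 3/(-112 + 8)) = -10/(-101 - 3/(-104)) = -10/(-101 - 3*(-1/104)) = -10/(-101 + 3/104) = -10/(-10501/104) = -104/10501*(-10) = 1040/10501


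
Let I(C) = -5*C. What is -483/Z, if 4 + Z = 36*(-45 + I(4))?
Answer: 483/2344 ≈ 0.20606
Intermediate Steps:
Z = -2344 (Z = -4 + 36*(-45 - 5*4) = -4 + 36*(-45 - 20) = -4 + 36*(-65) = -4 - 2340 = -2344)
-483/Z = -483/(-2344) = -483*(-1/2344) = 483/2344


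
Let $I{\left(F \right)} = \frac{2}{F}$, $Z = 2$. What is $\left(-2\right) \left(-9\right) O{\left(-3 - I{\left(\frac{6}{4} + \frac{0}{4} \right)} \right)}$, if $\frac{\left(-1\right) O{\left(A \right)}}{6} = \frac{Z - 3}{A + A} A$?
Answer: $54$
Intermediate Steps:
$O{\left(A \right)} = 3$ ($O{\left(A \right)} = - 6 \frac{2 - 3}{A + A} A = - 6 - \frac{1}{2 A} A = \left(-6\right) \left(- \frac{1}{2}\right) = 3$)
$\left(-2\right) \left(-9\right) O{\left(-3 - I{\left(\frac{6}{4} + \frac{0}{4} \right)} \right)} = \left(-2\right) \left(-9\right) 3 = 18 \cdot 3 = 54$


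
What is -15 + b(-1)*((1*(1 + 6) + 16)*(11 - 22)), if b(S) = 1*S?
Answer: 238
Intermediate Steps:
b(S) = S
-15 + b(-1)*((1*(1 + 6) + 16)*(11 - 22)) = -15 - (1*(1 + 6) + 16)*(11 - 22) = -15 - (1*7 + 16)*(-11) = -15 - (7 + 16)*(-11) = -15 - 23*(-11) = -15 - 1*(-253) = -15 + 253 = 238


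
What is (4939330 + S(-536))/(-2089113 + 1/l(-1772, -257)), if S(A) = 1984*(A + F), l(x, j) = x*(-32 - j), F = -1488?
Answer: -368284771800/832929353101 ≈ -0.44216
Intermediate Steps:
S(A) = -2952192 + 1984*A (S(A) = 1984*(A - 1488) = 1984*(-1488 + A) = -2952192 + 1984*A)
(4939330 + S(-536))/(-2089113 + 1/l(-1772, -257)) = (4939330 + (-2952192 + 1984*(-536)))/(-2089113 + 1/(-1*(-1772)*(32 - 257))) = (4939330 + (-2952192 - 1063424))/(-2089113 + 1/(-1*(-1772)*(-225))) = (4939330 - 4015616)/(-2089113 + 1/(-398700)) = 923714/(-2089113 - 1/398700) = 923714/(-832929353101/398700) = 923714*(-398700/832929353101) = -368284771800/832929353101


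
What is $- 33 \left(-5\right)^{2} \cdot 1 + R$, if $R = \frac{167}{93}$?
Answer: $- \frac{76558}{93} \approx -823.2$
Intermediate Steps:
$R = \frac{167}{93}$ ($R = 167 \cdot \frac{1}{93} = \frac{167}{93} \approx 1.7957$)
$- 33 \left(-5\right)^{2} \cdot 1 + R = - 33 \left(-5\right)^{2} \cdot 1 + \frac{167}{93} = - 33 \cdot 25 \cdot 1 + \frac{167}{93} = \left(-33\right) 25 + \frac{167}{93} = -825 + \frac{167}{93} = - \frac{76558}{93}$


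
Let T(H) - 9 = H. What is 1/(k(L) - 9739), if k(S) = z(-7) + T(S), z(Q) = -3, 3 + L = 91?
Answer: -1/9645 ≈ -0.00010368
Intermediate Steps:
L = 88 (L = -3 + 91 = 88)
T(H) = 9 + H
k(S) = 6 + S (k(S) = -3 + (9 + S) = 6 + S)
1/(k(L) - 9739) = 1/((6 + 88) - 9739) = 1/(94 - 9739) = 1/(-9645) = -1/9645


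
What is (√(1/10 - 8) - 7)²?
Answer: (70 - I*√790)²/100 ≈ 41.1 - 39.35*I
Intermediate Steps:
(√(1/10 - 8) - 7)² = (√(⅒ - 8) - 7)² = (√(-79/10) - 7)² = (I*√790/10 - 7)² = (-7 + I*√790/10)²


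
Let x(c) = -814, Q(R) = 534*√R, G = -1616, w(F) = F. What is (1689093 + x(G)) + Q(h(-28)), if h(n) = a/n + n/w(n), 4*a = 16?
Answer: 1688279 + 534*√42/7 ≈ 1.6888e+6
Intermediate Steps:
a = 4 (a = (¼)*16 = 4)
h(n) = 1 + 4/n (h(n) = 4/n + n/n = 4/n + 1 = 1 + 4/n)
(1689093 + x(G)) + Q(h(-28)) = (1689093 - 814) + 534*√((4 - 28)/(-28)) = 1688279 + 534*√(-1/28*(-24)) = 1688279 + 534*√(6/7) = 1688279 + 534*(√42/7) = 1688279 + 534*√42/7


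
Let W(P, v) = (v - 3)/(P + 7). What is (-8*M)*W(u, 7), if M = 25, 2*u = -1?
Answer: -1600/13 ≈ -123.08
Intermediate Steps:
u = -½ (u = (½)*(-1) = -½ ≈ -0.50000)
W(P, v) = (-3 + v)/(7 + P)
(-8*M)*W(u, 7) = (-8*25)*((-3 + 7)/(7 - ½)) = -200*4/13/2 = -400*4/13 = -200*8/13 = -1600/13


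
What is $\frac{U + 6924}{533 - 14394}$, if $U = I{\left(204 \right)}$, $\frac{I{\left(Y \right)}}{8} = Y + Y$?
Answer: $- \frac{10188}{13861} \approx -0.73501$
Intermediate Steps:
$I{\left(Y \right)} = 16 Y$ ($I{\left(Y \right)} = 8 \left(Y + Y\right) = 8 \cdot 2 Y = 16 Y$)
$U = 3264$ ($U = 16 \cdot 204 = 3264$)
$\frac{U + 6924}{533 - 14394} = \frac{3264 + 6924}{533 - 14394} = \frac{10188}{533 - 14394} = \frac{10188}{-13861} = 10188 \left(- \frac{1}{13861}\right) = - \frac{10188}{13861}$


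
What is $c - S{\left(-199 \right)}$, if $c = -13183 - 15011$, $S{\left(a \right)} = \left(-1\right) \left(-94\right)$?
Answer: $-28288$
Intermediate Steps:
$S{\left(a \right)} = 94$
$c = -28194$
$c - S{\left(-199 \right)} = -28194 - 94 = -28288$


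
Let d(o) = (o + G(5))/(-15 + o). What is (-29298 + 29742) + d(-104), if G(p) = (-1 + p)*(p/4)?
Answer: 52935/119 ≈ 444.83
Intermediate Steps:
G(p) = p*(-1 + p)/4 (G(p) = (-1 + p)*(p*(1/4)) = (-1 + p)*(p/4) = p*(-1 + p)/4)
d(o) = (5 + o)/(-15 + o) (d(o) = (o + (1/4)*5*(-1 + 5))/(-15 + o) = (o + (1/4)*5*4)/(-15 + o) = (o + 5)/(-15 + o) = (5 + o)/(-15 + o))
(-29298 + 29742) + d(-104) = (-29298 + 29742) + (5 - 104)/(-15 - 104) = 444 - 99/(-119) = 444 - 1/119*(-99) = 444 + 99/119 = 52935/119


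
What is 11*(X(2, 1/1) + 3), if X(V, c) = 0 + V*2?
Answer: 77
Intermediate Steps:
X(V, c) = 2*V (X(V, c) = 0 + 2*V = 2*V)
11*(X(2, 1/1) + 3) = 11*(2*2 + 3) = 11*(4 + 3) = 11*7 = 77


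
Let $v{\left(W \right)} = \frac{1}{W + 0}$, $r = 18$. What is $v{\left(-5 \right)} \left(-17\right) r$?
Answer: $\frac{306}{5} \approx 61.2$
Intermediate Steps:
$v{\left(W \right)} = \frac{1}{W}$
$v{\left(-5 \right)} \left(-17\right) r = \frac{1}{-5} \left(-17\right) 18 = \left(- \frac{1}{5}\right) \left(-17\right) 18 = \frac{17}{5} \cdot 18 = \frac{306}{5}$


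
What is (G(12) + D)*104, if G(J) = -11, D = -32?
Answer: -4472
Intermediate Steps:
(G(12) + D)*104 = (-11 - 32)*104 = -43*104 = -4472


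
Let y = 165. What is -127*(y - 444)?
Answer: 35433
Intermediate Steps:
-127*(y - 444) = -127*(165 - 444) = -127*(-279) = 35433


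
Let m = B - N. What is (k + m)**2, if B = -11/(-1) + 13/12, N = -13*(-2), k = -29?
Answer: 265225/144 ≈ 1841.8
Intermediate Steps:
N = 26
B = 145/12 (B = -11*(-1) + 13*(1/12) = 11 + 13/12 = 145/12 ≈ 12.083)
m = -167/12 (m = 145/12 - 1*26 = 145/12 - 26 = -167/12 ≈ -13.917)
(k + m)**2 = (-29 - 167/12)**2 = (-515/12)**2 = 265225/144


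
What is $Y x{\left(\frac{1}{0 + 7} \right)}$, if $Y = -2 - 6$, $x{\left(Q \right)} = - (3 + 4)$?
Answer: $56$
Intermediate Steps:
$x{\left(Q \right)} = -7$ ($x{\left(Q \right)} = \left(-1\right) 7 = -7$)
$Y = -8$ ($Y = -2 - 6 = -8$)
$Y x{\left(\frac{1}{0 + 7} \right)} = \left(-8\right) \left(-7\right) = 56$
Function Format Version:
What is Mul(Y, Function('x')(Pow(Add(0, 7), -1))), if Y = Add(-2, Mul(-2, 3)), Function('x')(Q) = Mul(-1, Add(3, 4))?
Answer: 56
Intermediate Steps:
Function('x')(Q) = -7 (Function('x')(Q) = Mul(-1, 7) = -7)
Y = -8 (Y = Add(-2, -6) = -8)
Mul(Y, Function('x')(Pow(Add(0, 7), -1))) = Mul(-8, -7) = 56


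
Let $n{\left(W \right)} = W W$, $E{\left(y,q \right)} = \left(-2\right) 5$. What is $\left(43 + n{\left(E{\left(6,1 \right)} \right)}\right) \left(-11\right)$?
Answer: $-1573$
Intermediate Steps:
$E{\left(y,q \right)} = -10$
$n{\left(W \right)} = W^{2}$
$\left(43 + n{\left(E{\left(6,1 \right)} \right)}\right) \left(-11\right) = \left(43 + \left(-10\right)^{2}\right) \left(-11\right) = \left(43 + 100\right) \left(-11\right) = 143 \left(-11\right) = -1573$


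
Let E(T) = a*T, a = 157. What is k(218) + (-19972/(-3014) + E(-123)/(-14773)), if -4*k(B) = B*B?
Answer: -24029910976/2023901 ≈ -11873.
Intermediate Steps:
E(T) = 157*T
k(B) = -B²/4 (k(B) = -B*B/4 = -B²/4)
k(218) + (-19972/(-3014) + E(-123)/(-14773)) = -¼*218² + (-19972/(-3014) + (157*(-123))/(-14773)) = -¼*47524 + (-19972*(-1/3014) - 19311*(-1/14773)) = -11881 + (9986/1507 + 19311/14773) = -11881 + 16056805/2023901 = -24029910976/2023901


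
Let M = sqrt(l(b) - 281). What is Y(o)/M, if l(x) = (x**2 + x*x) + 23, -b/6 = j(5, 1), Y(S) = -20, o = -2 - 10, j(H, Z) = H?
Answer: -10*sqrt(1542)/771 ≈ -0.50932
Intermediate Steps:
o = -12
b = -30 (b = -6*5 = -30)
l(x) = 23 + 2*x**2 (l(x) = (x**2 + x**2) + 23 = 2*x**2 + 23 = 23 + 2*x**2)
M = sqrt(1542) (M = sqrt((23 + 2*(-30)**2) - 281) = sqrt((23 + 2*900) - 281) = sqrt((23 + 1800) - 281) = sqrt(1823 - 281) = sqrt(1542) ≈ 39.268)
Y(o)/M = -20*sqrt(1542)/1542 = -10*sqrt(1542)/771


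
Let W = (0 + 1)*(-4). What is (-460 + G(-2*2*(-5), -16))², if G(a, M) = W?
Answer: 215296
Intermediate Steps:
W = -4 (W = 1*(-4) = -4)
G(a, M) = -4
(-460 + G(-2*2*(-5), -16))² = (-460 - 4)² = (-464)² = 215296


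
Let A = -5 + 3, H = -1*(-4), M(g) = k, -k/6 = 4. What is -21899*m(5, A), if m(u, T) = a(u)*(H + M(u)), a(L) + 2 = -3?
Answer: -2189900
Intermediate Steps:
k = -24 (k = -6*4 = -24)
M(g) = -24
a(L) = -5 (a(L) = -2 - 3 = -5)
H = 4
A = -2
m(u, T) = 100 (m(u, T) = -5*(4 - 24) = -5*(-20) = 100)
-21899*m(5, A) = -21899*100 = -2189900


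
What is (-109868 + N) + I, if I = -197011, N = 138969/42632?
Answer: -13082726559/42632 ≈ -3.0688e+5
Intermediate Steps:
N = 138969/42632 (N = 138969*(1/42632) = 138969/42632 ≈ 3.2597)
(-109868 + N) + I = (-109868 + 138969/42632) - 197011 = -4683753607/42632 - 197011 = -13082726559/42632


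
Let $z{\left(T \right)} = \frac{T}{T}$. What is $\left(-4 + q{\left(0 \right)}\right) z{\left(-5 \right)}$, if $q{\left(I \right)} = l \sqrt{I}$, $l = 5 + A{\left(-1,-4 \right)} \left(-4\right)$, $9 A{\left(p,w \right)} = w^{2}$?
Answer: $-4$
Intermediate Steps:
$A{\left(p,w \right)} = \frac{w^{2}}{9}$
$l = - \frac{19}{9}$ ($l = 5 + \frac{\left(-4\right)^{2}}{9} \left(-4\right) = 5 + \frac{1}{9} \cdot 16 \left(-4\right) = 5 + \frac{16}{9} \left(-4\right) = 5 - \frac{64}{9} = - \frac{19}{9} \approx -2.1111$)
$z{\left(T \right)} = 1$
$q{\left(I \right)} = - \frac{19 \sqrt{I}}{9}$
$\left(-4 + q{\left(0 \right)}\right) z{\left(-5 \right)} = \left(-4 - \frac{19 \sqrt{0}}{9}\right) 1 = \left(-4 - 0\right) 1 = \left(-4 + 0\right) 1 = \left(-4\right) 1 = -4$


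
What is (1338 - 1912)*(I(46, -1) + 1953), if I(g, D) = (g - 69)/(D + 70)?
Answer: -3362492/3 ≈ -1.1208e+6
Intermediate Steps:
I(g, D) = (-69 + g)/(70 + D)
(1338 - 1912)*(I(46, -1) + 1953) = (1338 - 1912)*((-69 + 46)/(70 - 1) + 1953) = -574*(-23/69 + 1953) = -574*((1/69)*(-23) + 1953) = -574*(-1/3 + 1953) = -574*5858/3 = -3362492/3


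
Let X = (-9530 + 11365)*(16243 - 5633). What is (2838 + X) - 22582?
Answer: 19449606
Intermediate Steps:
X = 19469350 (X = 1835*10610 = 19469350)
(2838 + X) - 22582 = (2838 + 19469350) - 22582 = 19472188 - 22582 = 19449606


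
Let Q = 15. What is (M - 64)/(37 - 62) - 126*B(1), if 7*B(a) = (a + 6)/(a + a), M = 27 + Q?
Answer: -1553/25 ≈ -62.120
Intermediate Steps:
M = 42 (M = 27 + 15 = 42)
B(a) = (6 + a)/(14*a) (B(a) = ((a + 6)/(a + a))/7 = ((6 + a)/((2*a)))/7 = ((6 + a)*(1/(2*a)))/7 = ((6 + a)/(2*a))/7 = (6 + a)/(14*a))
(M - 64)/(37 - 62) - 126*B(1) = (42 - 64)/(37 - 62) - 9*(6 + 1)/1 = -22/(-25) - 9*7 = -22*(-1/25) - 126*½ = 22/25 - 63 = -1553/25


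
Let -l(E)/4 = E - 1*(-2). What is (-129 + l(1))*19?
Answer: -2679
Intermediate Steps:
l(E) = -8 - 4*E (l(E) = -4*(E - 1*(-2)) = -4*(E + 2) = -4*(2 + E) = -8 - 4*E)
(-129 + l(1))*19 = (-129 + (-8 - 4*1))*19 = (-129 + (-8 - 4))*19 = (-129 - 12)*19 = -141*19 = -2679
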